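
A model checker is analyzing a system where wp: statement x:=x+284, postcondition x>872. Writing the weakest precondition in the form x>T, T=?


Formula: wp(x:=E, P) = P[E/x] (substitute E for x in postcondition)
Step 1: Postcondition: x>872
Step 2: Substitute x+284 for x: x+284>872
Step 3: Solve for x: x > 872-284 = 588

588


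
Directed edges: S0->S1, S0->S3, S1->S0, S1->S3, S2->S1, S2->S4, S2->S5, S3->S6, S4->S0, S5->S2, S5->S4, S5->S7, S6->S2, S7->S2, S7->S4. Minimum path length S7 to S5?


BFS layer-by-layer from S7:
  dist 0: {S7}
  dist 1: {S2, S4}
  dist 2: {S0, S1, S5}
  -> S5 reached at distance 2
Shortest path length = 2

2


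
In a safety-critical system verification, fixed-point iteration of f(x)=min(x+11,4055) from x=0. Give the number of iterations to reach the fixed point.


Step 1: x=0, cap=4055, increment=11
Step 2: x grows by 11 each step until capped at 4055; fixed point is x=4055
Step 3: iterations = ceil(4055/11) = 369

369


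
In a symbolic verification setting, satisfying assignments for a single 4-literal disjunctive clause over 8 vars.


Step 1: Total=2^8=256
Step 2: Unsat when all 4 false: 2^4=16
Step 3: Sat=256-16=240

240


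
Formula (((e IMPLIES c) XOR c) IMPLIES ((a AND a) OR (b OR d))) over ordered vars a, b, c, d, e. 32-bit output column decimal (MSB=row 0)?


Formula: (((e IMPLIES c) XOR c) IMPLIES ((a AND a) OR (b OR d))) over a, b, c, d, e (32 rows)
Evaluate each row (bits = a,b,c,d,e, MSB first):
  row 0 [00000]: (((0 IMPLIES 0) XOR 0) IMPLIES ((0 AND 0) OR (0 OR 0))) -> 0
  row 1 [00001]: (((1 IMPLIES 0) XOR 0) IMPLIES ((0 AND 0) OR (0 OR 0))) -> 1
  row 2 [00010]: (((0 IMPLIES 0) XOR 0) IMPLIES ((0 AND 0) OR (0 OR 1))) -> 1
  row 3 [00011]: (((1 IMPLIES 0) XOR 0) IMPLIES ((0 AND 0) OR (0 OR 1))) -> 1
  row 4 [00100]: (((0 IMPLIES 1) XOR 1) IMPLIES ((0 AND 0) OR (0 OR 0))) -> 1
  row 5 [00101]: (((1 IMPLIES 1) XOR 1) IMPLIES ((0 AND 0) OR (0 OR 0))) -> 1
  row 6 [00110]: (((0 IMPLIES 1) XOR 1) IMPLIES ((0 AND 0) OR (0 OR 1))) -> 1
  row 7 [00111]: (((1 IMPLIES 1) XOR 1) IMPLIES ((0 AND 0) OR (0 OR 1))) -> 1
  row 8 [01000]: (((0 IMPLIES 0) XOR 0) IMPLIES ((0 AND 0) OR (1 OR 0))) -> 1
  row 9 [01001]: (((1 IMPLIES 0) XOR 0) IMPLIES ((0 AND 0) OR (1 OR 0))) -> 1
  row 10 [01010]: (((0 IMPLIES 0) XOR 0) IMPLIES ((0 AND 0) OR (1 OR 1))) -> 1
  row 11 [01011]: (((1 IMPLIES 0) XOR 0) IMPLIES ((0 AND 0) OR (1 OR 1))) -> 1
  row 12 [01100]: (((0 IMPLIES 1) XOR 1) IMPLIES ((0 AND 0) OR (1 OR 0))) -> 1
  row 13 [01101]: (((1 IMPLIES 1) XOR 1) IMPLIES ((0 AND 0) OR (1 OR 0))) -> 1
  row 14 [01110]: (((0 IMPLIES 1) XOR 1) IMPLIES ((0 AND 0) OR (1 OR 1))) -> 1
  row 15 [01111]: (((1 IMPLIES 1) XOR 1) IMPLIES ((0 AND 0) OR (1 OR 1))) -> 1
  row 16 [10000]: (((0 IMPLIES 0) XOR 0) IMPLIES ((1 AND 1) OR (0 OR 0))) -> 1
  row 17 [10001]: (((1 IMPLIES 0) XOR 0) IMPLIES ((1 AND 1) OR (0 OR 0))) -> 1
  row 18 [10010]: (((0 IMPLIES 0) XOR 0) IMPLIES ((1 AND 1) OR (0 OR 1))) -> 1
  row 19 [10011]: (((1 IMPLIES 0) XOR 0) IMPLIES ((1 AND 1) OR (0 OR 1))) -> 1
  row 20 [10100]: (((0 IMPLIES 1) XOR 1) IMPLIES ((1 AND 1) OR (0 OR 0))) -> 1
  row 21 [10101]: (((1 IMPLIES 1) XOR 1) IMPLIES ((1 AND 1) OR (0 OR 0))) -> 1
  row 22 [10110]: (((0 IMPLIES 1) XOR 1) IMPLIES ((1 AND 1) OR (0 OR 1))) -> 1
  row 23 [10111]: (((1 IMPLIES 1) XOR 1) IMPLIES ((1 AND 1) OR (0 OR 1))) -> 1
  row 24 [11000]: (((0 IMPLIES 0) XOR 0) IMPLIES ((1 AND 1) OR (1 OR 0))) -> 1
  row 25 [11001]: (((1 IMPLIES 0) XOR 0) IMPLIES ((1 AND 1) OR (1 OR 0))) -> 1
  row 26 [11010]: (((0 IMPLIES 0) XOR 0) IMPLIES ((1 AND 1) OR (1 OR 1))) -> 1
  row 27 [11011]: (((1 IMPLIES 0) XOR 0) IMPLIES ((1 AND 1) OR (1 OR 1))) -> 1
  row 28 [11100]: (((0 IMPLIES 1) XOR 1) IMPLIES ((1 AND 1) OR (1 OR 0))) -> 1
  row 29 [11101]: (((1 IMPLIES 1) XOR 1) IMPLIES ((1 AND 1) OR (1 OR 0))) -> 1
  row 30 [11110]: (((0 IMPLIES 1) XOR 1) IMPLIES ((1 AND 1) OR (1 OR 1))) -> 1
  row 31 [11111]: (((1 IMPLIES 1) XOR 1) IMPLIES ((1 AND 1) OR (1 OR 1))) -> 1
Full result column, 4 rows per line (a,b,c fixed per line; d,e runs 00..11 left to right):
  rows 0-3 [a,b,c=000]: 0111  = hex 7
  rows 4-7 [a,b,c=001]: 1111  = hex F
  rows 8-11 [a,b,c=010]: 1111  = hex F
  rows 12-15 [a,b,c=011]: 1111  = hex F
  rows 16-19 [a,b,c=100]: 1111  = hex F
  rows 20-23 [a,b,c=101]: 1111  = hex F
  rows 24-27 [a,b,c=110]: 1111  = hex F
  rows 28-31 [a,b,c=111]: 1111  = hex F
Output column (row 0 .. row 31) = 01111111111111111111111111111111
Output column grouped in 4s = 0111 1111 1111 1111 1111 1111 1111 1111 = 0x7FFFFFFF
Convert to decimal digit by digit (value = value*16 + digit):
  7 -> 7
  7*16 + 15 (F) = 127
  127*16 + 15 (F) = 2047
  2047*16 + 15 (F) = 32767
  32767*16 + 15 (F) = 524287
  524287*16 + 15 (F) = 8388607
  8388607*16 + 15 (F) = 134217727
  134217727*16 + 15 (F) = 2147483647
Decimal = 2147483647

2147483647


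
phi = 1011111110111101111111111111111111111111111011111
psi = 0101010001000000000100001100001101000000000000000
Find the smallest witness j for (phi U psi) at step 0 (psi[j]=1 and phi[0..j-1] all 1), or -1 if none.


(phi U psi) at 0: need smallest j with psi[j]=1 and phi[i]=1 for all i in [0,j).
Scan from step 0:
  step 0: phi=1, psi=0 -> continue
  step 1: psi=1 and phi held for [0,1) -> witness found
Witness step = 1

1


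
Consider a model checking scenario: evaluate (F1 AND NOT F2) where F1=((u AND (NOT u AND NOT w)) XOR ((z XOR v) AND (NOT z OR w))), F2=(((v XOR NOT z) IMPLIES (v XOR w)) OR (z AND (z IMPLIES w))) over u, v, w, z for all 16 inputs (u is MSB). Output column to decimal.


F1 = ((u AND (NOT u AND NOT w)) XOR ((z XOR v) AND (NOT z OR w)))
F2 = (((v XOR NOT z) IMPLIES (v XOR w)) OR (z AND (z IMPLIES w)))
Counterexample to F1=>F2 is where F1=1 and F2=0.
Evaluate each row (bits = u,v,w,z, MSB first):
  row 0 [0000]: F1=0 F2=0 -> F1&~F2 -> 0
  row 1 [0001]: F1=0 F2=1 -> F1&~F2 -> 0
  row 2 [0010]: F1=0 F2=1 -> F1&~F2 -> 0
  row 3 [0011]: F1=1 F2=1 -> F1&~F2 -> 0
  row 4 [0100]: F1=1 F2=1 -> F1&~F2 -> 0
  row 5 [0101]: F1=0 F2=1 -> F1&~F2 -> 0
  row 6 [0110]: F1=1 F2=1 -> F1&~F2 -> 0
  row 7 [0111]: F1=0 F2=1 -> F1&~F2 -> 0
  row 8 [1000]: F1=0 F2=0 -> F1&~F2 -> 0
  row 9 [1001]: F1=0 F2=1 -> F1&~F2 -> 0
  row 10 [1010]: F1=0 F2=1 -> F1&~F2 -> 0
  row 11 [1011]: F1=1 F2=1 -> F1&~F2 -> 0
  row 12 [1100]: F1=1 F2=1 -> F1&~F2 -> 0
  row 13 [1101]: F1=0 F2=1 -> F1&~F2 -> 0
  row 14 [1110]: F1=1 F2=1 -> F1&~F2 -> 0
  row 15 [1111]: F1=0 F2=1 -> F1&~F2 -> 0
Full result column, 4 rows per line (u,v fixed per line; w,z runs 00..11 left to right):
  rows 0-3 [u,v=00]: 0000  = hex 0
  rows 4-7 [u,v=01]: 0000  = hex 0
  rows 8-11 [u,v=10]: 0000  = hex 0
  rows 12-15 [u,v=11]: 0000  = hex 0
Counterexample vector (row 0 .. row 15) = 0000000000000000
Output column grouped in 4s = 0000 0000 0000 0000 = 0x0000
Convert to decimal digit by digit (value = value*16 + digit):
  0 -> 0
  0*16 + 0 = 0
  0*16 + 0 = 0
  0*16 + 0 = 0
Decimal = 0

0


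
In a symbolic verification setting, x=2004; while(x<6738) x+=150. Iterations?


Step 1: x goes from 2004 toward 6738 by 150; the body runs while x<6738, so iterations = ceil((bound-start)/step)
Step 2: Distance=4734
Step 3: ceil(4734/150)=32

32


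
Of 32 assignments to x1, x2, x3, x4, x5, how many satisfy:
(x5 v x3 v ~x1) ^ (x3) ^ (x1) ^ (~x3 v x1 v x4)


CNF with 4 clauses over 5 vars (32 assignments).
An assignment satisfies CNF iff every clause has >=1 true literal.
Check each row (bits = x1,x2,x3,x4,x5; clause T/F shown):
  row 0 [00000]: clauses=TFFT -> 0
  row 1 [00001]: clauses=TFFT -> 0
  row 2 [00010]: clauses=TFFT -> 0
  row 3 [00011]: clauses=TFFT -> 0
  row 4 [00100]: clauses=TTFF -> 0
  row 5 [00101]: clauses=TTFF -> 0
  row 6 [00110]: clauses=TTFT -> 0
  row 7 [00111]: clauses=TTFT -> 0
  row 8 [01000]: clauses=TFFT -> 0
  row 9 [01001]: clauses=TFFT -> 0
  row 10 [01010]: clauses=TFFT -> 0
  row 11 [01011]: clauses=TFFT -> 0
  row 12 [01100]: clauses=TTFF -> 0
  row 13 [01101]: clauses=TTFF -> 0
  row 14 [01110]: clauses=TTFT -> 0
  row 15 [01111]: clauses=TTFT -> 0
  row 16 [10000]: clauses=FFTT -> 0
  row 17 [10001]: clauses=TFTT -> 0
  row 18 [10010]: clauses=FFTT -> 0
  row 19 [10011]: clauses=TFTT -> 0
  row 20 [10100]: clauses=TTTT -> 1
  row 21 [10101]: clauses=TTTT -> 1
  row 22 [10110]: clauses=TTTT -> 1
  row 23 [10111]: clauses=TTTT -> 1
  row 24 [11000]: clauses=FFTT -> 0
  row 25 [11001]: clauses=TFTT -> 0
  row 26 [11010]: clauses=FFTT -> 0
  row 27 [11011]: clauses=TFTT -> 0
  row 28 [11100]: clauses=TTTT -> 1
  row 29 [11101]: clauses=TTTT -> 1
  row 30 [11110]: clauses=TTTT -> 1
  row 31 [11111]: clauses=TTTT -> 1
Full result column, 8 rows per line (x1,x2 fixed per line; x3,x4,x5 runs 000..111 left to right):
  rows 0-7 [x1,x2=00]: 00000000  (ones: 0)
  rows 8-15 [x1,x2=01]: 00000000  (ones: 0)
  rows 16-23 [x1,x2=10]: 00001111  (ones: 4)
  rows 24-31 [x1,x2=11]: 00001111  (ones: 4)
Satisfying assignments = 0+0+4+4 = 8

8


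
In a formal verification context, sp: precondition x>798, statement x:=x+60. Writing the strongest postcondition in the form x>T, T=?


Formula: sp(P, x:=E) = exists old_x. (x = E[old_x/x]) AND P[old_x/x] (old_x is the value of x before the assignment; eliminate old_x by solving x = E[old_x/x] for old_x)
Step 1: Precondition P: x>798, i.e. old_x > 798
Step 2: Assignment gives x = old_x + 60, so old_x = x - 60
Step 3: Substitute into P: x - 60 > 798
Step 4: Simplify: x > 798+60 = 858

858


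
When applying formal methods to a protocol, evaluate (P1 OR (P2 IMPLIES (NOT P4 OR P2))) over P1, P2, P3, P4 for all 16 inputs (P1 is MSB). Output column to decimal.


Formula: (P1 OR (P2 IMPLIES (NOT P4 OR P2))) over P1, P2, P3, P4 (16 rows)
Evaluate each row (bits = P1,P2,P3,P4, MSB first):
  row 0 [0000]: (0 OR (0 IMPLIES (NOT 0 OR 0))) -> 1
  row 1 [0001]: (0 OR (0 IMPLIES (NOT 1 OR 0))) -> 1
  row 2 [0010]: (0 OR (0 IMPLIES (NOT 0 OR 0))) -> 1
  row 3 [0011]: (0 OR (0 IMPLIES (NOT 1 OR 0))) -> 1
  row 4 [0100]: (0 OR (1 IMPLIES (NOT 0 OR 1))) -> 1
  row 5 [0101]: (0 OR (1 IMPLIES (NOT 1 OR 1))) -> 1
  row 6 [0110]: (0 OR (1 IMPLIES (NOT 0 OR 1))) -> 1
  row 7 [0111]: (0 OR (1 IMPLIES (NOT 1 OR 1))) -> 1
  row 8 [1000]: (1 OR (0 IMPLIES (NOT 0 OR 0))) -> 1
  row 9 [1001]: (1 OR (0 IMPLIES (NOT 1 OR 0))) -> 1
  row 10 [1010]: (1 OR (0 IMPLIES (NOT 0 OR 0))) -> 1
  row 11 [1011]: (1 OR (0 IMPLIES (NOT 1 OR 0))) -> 1
  row 12 [1100]: (1 OR (1 IMPLIES (NOT 0 OR 1))) -> 1
  row 13 [1101]: (1 OR (1 IMPLIES (NOT 1 OR 1))) -> 1
  row 14 [1110]: (1 OR (1 IMPLIES (NOT 0 OR 1))) -> 1
  row 15 [1111]: (1 OR (1 IMPLIES (NOT 1 OR 1))) -> 1
Full result column, 4 rows per line (P1,P2 fixed per line; P3,P4 runs 00..11 left to right):
  rows 0-3 [P1,P2=00]: 1111  = hex F
  rows 4-7 [P1,P2=01]: 1111  = hex F
  rows 8-11 [P1,P2=10]: 1111  = hex F
  rows 12-15 [P1,P2=11]: 1111  = hex F
Output column (row 0 .. row 15) = 1111111111111111
Output column grouped in 4s = 1111 1111 1111 1111 = 0xFFFF
Convert to decimal digit by digit (value = value*16 + digit):
  F -> 15
  15*16 + 15 (F) = 255
  255*16 + 15 (F) = 4095
  4095*16 + 15 (F) = 65535
Decimal = 65535

65535


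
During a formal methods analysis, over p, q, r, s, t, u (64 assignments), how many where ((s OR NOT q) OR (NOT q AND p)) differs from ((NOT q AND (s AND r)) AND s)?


F1 = ((s OR NOT q) OR (NOT q AND p))
F2 = ((NOT q AND (s AND r)) AND s)
Evaluate both on each of 64 rows (bits = p,q,r,s,t,u):
  row 0 [000000]: F1=1 F2=0 (differ) -> 1
  row 1 [000001]: F1=1 F2=0 (differ) -> 1
  row 2 [000010]: F1=1 F2=0 (differ) -> 1
  row 3 [000011]: F1=1 F2=0 (differ) -> 1
  row 4 [000100]: F1=1 F2=0 (differ) -> 1
  (every remaining row is evaluated the same way; all 64 results are listed next)
Full result column, 8 rows per line (p,q,r fixed per line; s,t,u runs 000..111 left to right):
  rows 0-7 [p,q,r=000]: 11111111  (ones: 8)
  rows 8-15 [p,q,r=001]: 11110000  (ones: 4)
  rows 16-23 [p,q,r=010]: 00001111  (ones: 4)
  rows 24-31 [p,q,r=011]: 00001111  (ones: 4)
  rows 32-39 [p,q,r=100]: 11111111  (ones: 8)
  rows 40-47 [p,q,r=101]: 11110000  (ones: 4)
  rows 48-55 [p,q,r=110]: 00001111  (ones: 4)
  rows 56-63 [p,q,r=111]: 00001111  (ones: 4)
Disagreements = 8+4+4+4+8+4+4+4 = 40

40


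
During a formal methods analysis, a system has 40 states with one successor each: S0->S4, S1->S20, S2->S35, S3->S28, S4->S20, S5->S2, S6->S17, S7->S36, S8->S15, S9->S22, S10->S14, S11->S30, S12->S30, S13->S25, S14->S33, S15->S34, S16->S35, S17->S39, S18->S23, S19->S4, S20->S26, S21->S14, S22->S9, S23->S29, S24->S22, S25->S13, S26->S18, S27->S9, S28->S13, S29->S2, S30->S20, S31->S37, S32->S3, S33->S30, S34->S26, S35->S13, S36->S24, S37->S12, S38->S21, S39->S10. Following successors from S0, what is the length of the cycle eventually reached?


Trace from S0 until a state repeats:
  S0 -> S4 -> S20 -> S26 -> S18 -> S23 -> S29 -> S2 -> S35 -> S13 -> S25 -> S13
S13 first seen at step 9, revisited at step 11.
Cycle length = 11 - 9 = 2

2


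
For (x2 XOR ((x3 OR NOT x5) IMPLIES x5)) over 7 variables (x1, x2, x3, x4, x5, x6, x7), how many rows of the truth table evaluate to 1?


Formula: (x2 XOR ((x3 OR NOT x5) IMPLIES x5)) over 7 vars (128 rows)
Evaluate each row (x1, x2, x3, x4, x5, x6, x7 as bits, MSB first):
  row 0 [0000000]: (0 XOR ((0 OR NOT 0) IMPLIES 0)) -> 0
  row 1 [0000001]: (0 XOR ((0 OR NOT 0) IMPLIES 0)) -> 0
  row 2 [0000010]: (0 XOR ((0 OR NOT 0) IMPLIES 0)) -> 0
  row 3 [0000011]: (0 XOR ((0 OR NOT 0) IMPLIES 0)) -> 0
  row 4 [0000100]: (0 XOR ((0 OR NOT 1) IMPLIES 1)) -> 1
  (every remaining row is evaluated the same way; all 128 results are listed next)
Full result column, 8 rows per line (x1,x2,x3,x4 fixed per line; x5,x6,x7 runs 000..111 left to right):
  rows 0-7 [x1,x2,x3,x4=0000]: 00001111  (ones: 4)
  rows 8-15 [x1,x2,x3,x4=0001]: 00001111  (ones: 4)
  rows 16-23 [x1,x2,x3,x4=0010]: 00001111  (ones: 4)
  rows 24-31 [x1,x2,x3,x4=0011]: 00001111  (ones: 4)
  rows 32-39 [x1,x2,x3,x4=0100]: 11110000  (ones: 4)
  rows 40-47 [x1,x2,x3,x4=0101]: 11110000  (ones: 4)
  rows 48-55 [x1,x2,x3,x4=0110]: 11110000  (ones: 4)
  rows 56-63 [x1,x2,x3,x4=0111]: 11110000  (ones: 4)
  rows 64-71 [x1,x2,x3,x4=1000]: 00001111  (ones: 4)
  rows 72-79 [x1,x2,x3,x4=1001]: 00001111  (ones: 4)
  rows 80-87 [x1,x2,x3,x4=1010]: 00001111  (ones: 4)
  rows 88-95 [x1,x2,x3,x4=1011]: 00001111  (ones: 4)
  rows 96-103 [x1,x2,x3,x4=1100]: 11110000  (ones: 4)
  rows 104-111 [x1,x2,x3,x4=1101]: 11110000  (ones: 4)
  rows 112-119 [x1,x2,x3,x4=1110]: 11110000  (ones: 4)
  rows 120-127 [x1,x2,x3,x4=1111]: 11110000  (ones: 4)
Count of 1-rows = 4+4+4+4+4+4+4+4+4+4+4+4+4+4+4+4 = 64

64


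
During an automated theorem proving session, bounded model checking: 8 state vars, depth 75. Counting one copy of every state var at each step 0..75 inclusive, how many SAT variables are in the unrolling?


BMC unrolls to depth k, creating one copy of each state var for steps 0..k.
Step count = 75 + 1 = 76 (steps 0 through 75)
Vars per step = 8
Total = 8 * 76 = 608

608


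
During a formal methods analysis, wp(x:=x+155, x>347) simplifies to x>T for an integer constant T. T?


Formula: wp(x:=E, P) = P[E/x] (substitute E for x in postcondition)
Step 1: Postcondition: x>347
Step 2: Substitute x+155 for x: x+155>347
Step 3: Solve for x: x > 347-155 = 192

192


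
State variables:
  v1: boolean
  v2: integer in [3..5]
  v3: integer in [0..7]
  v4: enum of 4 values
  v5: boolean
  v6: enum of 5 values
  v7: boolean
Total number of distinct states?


State space = product of domain sizes of all variables.
Domain sizes:
  v1 (boolean): 2
  v2 (integer in [3..5]): 3
  v3 (integer in [0..7]): 8
  v4 (enum of 4 values): 4
  v5 (boolean): 2
  v6 (enum of 5 values): 5
  v7 (boolean): 2
Product = 2 * 3 * 8 * 4 * 2 * 5 * 2 = 3840

3840


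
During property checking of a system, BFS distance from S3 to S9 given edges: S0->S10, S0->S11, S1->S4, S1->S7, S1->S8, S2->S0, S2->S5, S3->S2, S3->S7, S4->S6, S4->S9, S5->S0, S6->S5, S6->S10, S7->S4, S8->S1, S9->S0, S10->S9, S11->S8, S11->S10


BFS layer-by-layer from S3:
  dist 0: {S3}
  dist 1: {S2, S7}
  dist 2: {S0, S4, S5}
  dist 3: {S6, S9, S10, S11}
  -> S9 reached at distance 3
Shortest path length = 3

3


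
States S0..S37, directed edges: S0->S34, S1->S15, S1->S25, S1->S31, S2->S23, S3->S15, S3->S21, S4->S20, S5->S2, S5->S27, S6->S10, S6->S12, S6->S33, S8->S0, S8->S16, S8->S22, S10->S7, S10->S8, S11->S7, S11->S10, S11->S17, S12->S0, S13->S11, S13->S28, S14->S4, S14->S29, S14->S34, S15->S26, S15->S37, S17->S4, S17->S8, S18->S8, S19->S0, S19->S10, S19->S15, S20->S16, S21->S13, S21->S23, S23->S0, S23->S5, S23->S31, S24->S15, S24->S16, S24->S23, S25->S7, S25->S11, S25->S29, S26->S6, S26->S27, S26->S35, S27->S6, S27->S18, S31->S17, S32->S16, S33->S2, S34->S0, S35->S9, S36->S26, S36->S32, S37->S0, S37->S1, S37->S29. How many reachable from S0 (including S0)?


BFS from S0:
  layer 0: {S0}
  layer 1: {S34}
Reachable set: {S0, S34}
Count = 2

2


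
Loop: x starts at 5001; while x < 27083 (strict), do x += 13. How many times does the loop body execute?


Step 1: x goes from 5001 toward 27083 by 13; the body runs while x<27083, so iterations = ceil((bound-start)/step)
Step 2: Distance=22082
Step 3: ceil(22082/13)=1699

1699


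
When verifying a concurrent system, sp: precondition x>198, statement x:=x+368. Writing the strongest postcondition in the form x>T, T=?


Formula: sp(P, x:=E) = exists old_x. (x = E[old_x/x]) AND P[old_x/x] (old_x is the value of x before the assignment; eliminate old_x by solving x = E[old_x/x] for old_x)
Step 1: Precondition P: x>198, i.e. old_x > 198
Step 2: Assignment gives x = old_x + 368, so old_x = x - 368
Step 3: Substitute into P: x - 368 > 198
Step 4: Simplify: x > 198+368 = 566

566


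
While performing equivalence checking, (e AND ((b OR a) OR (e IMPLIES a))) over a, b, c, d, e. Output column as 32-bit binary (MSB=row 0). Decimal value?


Formula: (e AND ((b OR a) OR (e IMPLIES a))) over a, b, c, d, e (32 rows)
Evaluate each row (bits = a,b,c,d,e, MSB first):
  row 0 [00000]: (0 AND ((0 OR 0) OR (0 IMPLIES 0))) -> 0
  row 1 [00001]: (1 AND ((0 OR 0) OR (1 IMPLIES 0))) -> 0
  row 2 [00010]: (0 AND ((0 OR 0) OR (0 IMPLIES 0))) -> 0
  row 3 [00011]: (1 AND ((0 OR 0) OR (1 IMPLIES 0))) -> 0
  row 4 [00100]: (0 AND ((0 OR 0) OR (0 IMPLIES 0))) -> 0
  row 5 [00101]: (1 AND ((0 OR 0) OR (1 IMPLIES 0))) -> 0
  row 6 [00110]: (0 AND ((0 OR 0) OR (0 IMPLIES 0))) -> 0
  row 7 [00111]: (1 AND ((0 OR 0) OR (1 IMPLIES 0))) -> 0
  row 8 [01000]: (0 AND ((1 OR 0) OR (0 IMPLIES 0))) -> 0
  row 9 [01001]: (1 AND ((1 OR 0) OR (1 IMPLIES 0))) -> 1
  row 10 [01010]: (0 AND ((1 OR 0) OR (0 IMPLIES 0))) -> 0
  row 11 [01011]: (1 AND ((1 OR 0) OR (1 IMPLIES 0))) -> 1
  row 12 [01100]: (0 AND ((1 OR 0) OR (0 IMPLIES 0))) -> 0
  row 13 [01101]: (1 AND ((1 OR 0) OR (1 IMPLIES 0))) -> 1
  row 14 [01110]: (0 AND ((1 OR 0) OR (0 IMPLIES 0))) -> 0
  row 15 [01111]: (1 AND ((1 OR 0) OR (1 IMPLIES 0))) -> 1
  row 16 [10000]: (0 AND ((0 OR 1) OR (0 IMPLIES 1))) -> 0
  row 17 [10001]: (1 AND ((0 OR 1) OR (1 IMPLIES 1))) -> 1
  row 18 [10010]: (0 AND ((0 OR 1) OR (0 IMPLIES 1))) -> 0
  row 19 [10011]: (1 AND ((0 OR 1) OR (1 IMPLIES 1))) -> 1
  row 20 [10100]: (0 AND ((0 OR 1) OR (0 IMPLIES 1))) -> 0
  row 21 [10101]: (1 AND ((0 OR 1) OR (1 IMPLIES 1))) -> 1
  row 22 [10110]: (0 AND ((0 OR 1) OR (0 IMPLIES 1))) -> 0
  row 23 [10111]: (1 AND ((0 OR 1) OR (1 IMPLIES 1))) -> 1
  row 24 [11000]: (0 AND ((1 OR 1) OR (0 IMPLIES 1))) -> 0
  row 25 [11001]: (1 AND ((1 OR 1) OR (1 IMPLIES 1))) -> 1
  row 26 [11010]: (0 AND ((1 OR 1) OR (0 IMPLIES 1))) -> 0
  row 27 [11011]: (1 AND ((1 OR 1) OR (1 IMPLIES 1))) -> 1
  row 28 [11100]: (0 AND ((1 OR 1) OR (0 IMPLIES 1))) -> 0
  row 29 [11101]: (1 AND ((1 OR 1) OR (1 IMPLIES 1))) -> 1
  row 30 [11110]: (0 AND ((1 OR 1) OR (0 IMPLIES 1))) -> 0
  row 31 [11111]: (1 AND ((1 OR 1) OR (1 IMPLIES 1))) -> 1
Full result column, 4 rows per line (a,b,c fixed per line; d,e runs 00..11 left to right):
  rows 0-3 [a,b,c=000]: 0000  = hex 0
  rows 4-7 [a,b,c=001]: 0000  = hex 0
  rows 8-11 [a,b,c=010]: 0101  = hex 5
  rows 12-15 [a,b,c=011]: 0101  = hex 5
  rows 16-19 [a,b,c=100]: 0101  = hex 5
  rows 20-23 [a,b,c=101]: 0101  = hex 5
  rows 24-27 [a,b,c=110]: 0101  = hex 5
  rows 28-31 [a,b,c=111]: 0101  = hex 5
Output column (row 0 .. row 31) = 00000000010101010101010101010101
Output column grouped in 4s = 0000 0000 0101 0101 0101 0101 0101 0101 = 0x00555555
Convert to decimal digit by digit (value = value*16 + digit):
  0 -> 0
  0*16 + 0 = 0
  0*16 + 5 = 5
  5*16 + 5 = 85
  85*16 + 5 = 1365
  1365*16 + 5 = 21845
  21845*16 + 5 = 349525
  349525*16 + 5 = 5592405
Decimal = 5592405

5592405


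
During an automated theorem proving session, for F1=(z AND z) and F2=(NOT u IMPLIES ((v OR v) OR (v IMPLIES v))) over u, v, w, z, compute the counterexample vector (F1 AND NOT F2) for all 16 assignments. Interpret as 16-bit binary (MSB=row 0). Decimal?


F1 = (z AND z)
F2 = (NOT u IMPLIES ((v OR v) OR (v IMPLIES v)))
Counterexample to F1=>F2 is where F1=1 and F2=0.
Evaluate each row (bits = u,v,w,z, MSB first):
  row 0 [0000]: F1=0 F2=1 -> F1&~F2 -> 0
  row 1 [0001]: F1=1 F2=1 -> F1&~F2 -> 0
  row 2 [0010]: F1=0 F2=1 -> F1&~F2 -> 0
  row 3 [0011]: F1=1 F2=1 -> F1&~F2 -> 0
  row 4 [0100]: F1=0 F2=1 -> F1&~F2 -> 0
  row 5 [0101]: F1=1 F2=1 -> F1&~F2 -> 0
  row 6 [0110]: F1=0 F2=1 -> F1&~F2 -> 0
  row 7 [0111]: F1=1 F2=1 -> F1&~F2 -> 0
  row 8 [1000]: F1=0 F2=1 -> F1&~F2 -> 0
  row 9 [1001]: F1=1 F2=1 -> F1&~F2 -> 0
  row 10 [1010]: F1=0 F2=1 -> F1&~F2 -> 0
  row 11 [1011]: F1=1 F2=1 -> F1&~F2 -> 0
  row 12 [1100]: F1=0 F2=1 -> F1&~F2 -> 0
  row 13 [1101]: F1=1 F2=1 -> F1&~F2 -> 0
  row 14 [1110]: F1=0 F2=1 -> F1&~F2 -> 0
  row 15 [1111]: F1=1 F2=1 -> F1&~F2 -> 0
Full result column, 4 rows per line (u,v fixed per line; w,z runs 00..11 left to right):
  rows 0-3 [u,v=00]: 0000  = hex 0
  rows 4-7 [u,v=01]: 0000  = hex 0
  rows 8-11 [u,v=10]: 0000  = hex 0
  rows 12-15 [u,v=11]: 0000  = hex 0
Counterexample vector (row 0 .. row 15) = 0000000000000000
Output column grouped in 4s = 0000 0000 0000 0000 = 0x0000
Convert to decimal digit by digit (value = value*16 + digit):
  0 -> 0
  0*16 + 0 = 0
  0*16 + 0 = 0
  0*16 + 0 = 0
Decimal = 0

0


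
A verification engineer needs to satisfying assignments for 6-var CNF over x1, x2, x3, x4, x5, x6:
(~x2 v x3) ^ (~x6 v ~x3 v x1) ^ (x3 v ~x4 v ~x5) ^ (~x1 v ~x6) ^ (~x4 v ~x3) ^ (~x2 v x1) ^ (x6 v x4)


CNF with 7 clauses over 6 vars (64 assignments).
An assignment satisfies CNF iff every clause has >=1 true literal.
Check each row (bits = x1,x2,x3,x4,x5,x6; clause T/F shown):
  row 0 [000000]: clauses=TTTTTTF -> 0
  row 1 [000001]: clauses=TTTTTTT -> 1
  row 2 [000010]: clauses=TTTTTTF -> 0
  row 3 [000011]: clauses=TTTTTTT -> 1
  row 4 [000100]: clauses=TTTTTTT -> 1
  (every remaining row is evaluated the same way; all 64 results are listed next)
Full result column, 8 rows per line (x1,x2,x3 fixed per line; x4,x5,x6 runs 000..111 left to right):
  rows 0-7 [x1,x2,x3=000]: 01011100  (ones: 4)
  rows 8-15 [x1,x2,x3=001]: 00000000  (ones: 0)
  rows 16-23 [x1,x2,x3=010]: 00000000  (ones: 0)
  rows 24-31 [x1,x2,x3=011]: 00000000  (ones: 0)
  rows 32-39 [x1,x2,x3=100]: 00001000  (ones: 1)
  rows 40-47 [x1,x2,x3=101]: 00000000  (ones: 0)
  rows 48-55 [x1,x2,x3=110]: 00000000  (ones: 0)
  rows 56-63 [x1,x2,x3=111]: 00000000  (ones: 0)
Satisfying assignments = 4+0+0+0+1+0+0+0 = 5

5


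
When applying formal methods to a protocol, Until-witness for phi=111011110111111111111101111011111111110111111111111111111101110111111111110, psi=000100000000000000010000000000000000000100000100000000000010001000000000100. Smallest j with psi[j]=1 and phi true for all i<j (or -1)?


(phi U psi) at 0: need smallest j with psi[j]=1 and phi[i]=1 for all i in [0,j).
Scan from step 0:
  step 0: phi=1, psi=0 -> continue
  step 1: phi=1, psi=0 -> continue
  step 2: phi=1, psi=0 -> continue
  step 3: psi=1 and phi held for [0,3) -> witness found
Witness step = 3

3


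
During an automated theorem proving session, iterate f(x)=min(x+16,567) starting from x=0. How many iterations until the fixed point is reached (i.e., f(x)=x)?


Step 1: x=0, cap=567, increment=16
Step 2: x grows by 16 each step until capped at 567; fixed point is x=567
Step 3: iterations = ceil(567/16) = 36

36


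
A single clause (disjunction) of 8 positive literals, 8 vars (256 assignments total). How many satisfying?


Step 1: Total=2^8=256
Step 2: Unsat when all 8 false: 2^0=1
Step 3: Sat=256-1=255

255


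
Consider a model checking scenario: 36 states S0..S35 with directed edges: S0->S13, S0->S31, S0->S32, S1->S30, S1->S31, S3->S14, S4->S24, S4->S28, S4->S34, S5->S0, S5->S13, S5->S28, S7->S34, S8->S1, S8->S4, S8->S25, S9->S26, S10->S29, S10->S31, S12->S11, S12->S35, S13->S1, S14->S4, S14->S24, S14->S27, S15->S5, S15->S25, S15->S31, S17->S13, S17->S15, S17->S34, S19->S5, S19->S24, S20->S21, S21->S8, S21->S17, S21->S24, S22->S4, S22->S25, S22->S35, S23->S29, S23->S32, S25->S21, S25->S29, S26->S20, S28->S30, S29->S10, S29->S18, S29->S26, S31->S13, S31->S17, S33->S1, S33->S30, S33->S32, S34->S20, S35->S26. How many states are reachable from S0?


BFS from S0:
  layer 0: {S0}
  layer 1: {S13, S31, S32}
  layer 2: {S1, S17}
  layer 3: {S15, S30, S34}
  layer 4: {S5, S20, S25}
  layer 5: {S21, S28, S29}
  layer 6: {S8, S10, S18, S24, S26}
  layer 7: {S4}
Reachable set: {S0, S1, S4, S5, S8, S10, S13, S15, S17, S18, S20, S21, S24, S25, S26, S28, S29, S30, S31, S32, S34}
Count = 21

21


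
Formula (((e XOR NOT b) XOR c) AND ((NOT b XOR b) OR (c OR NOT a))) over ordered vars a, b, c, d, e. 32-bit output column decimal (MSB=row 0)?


Formula: (((e XOR NOT b) XOR c) AND ((NOT b XOR b) OR (c OR NOT a))) over a, b, c, d, e (32 rows)
Evaluate each row (bits = a,b,c,d,e, MSB first):
  row 0 [00000]: (((0 XOR NOT 0) XOR 0) AND ((NOT 0 XOR 0) OR (0 OR NOT 0))) -> 1
  row 1 [00001]: (((1 XOR NOT 0) XOR 0) AND ((NOT 0 XOR 0) OR (0 OR NOT 0))) -> 0
  row 2 [00010]: (((0 XOR NOT 0) XOR 0) AND ((NOT 0 XOR 0) OR (0 OR NOT 0))) -> 1
  row 3 [00011]: (((1 XOR NOT 0) XOR 0) AND ((NOT 0 XOR 0) OR (0 OR NOT 0))) -> 0
  row 4 [00100]: (((0 XOR NOT 0) XOR 1) AND ((NOT 0 XOR 0) OR (1 OR NOT 0))) -> 0
  row 5 [00101]: (((1 XOR NOT 0) XOR 1) AND ((NOT 0 XOR 0) OR (1 OR NOT 0))) -> 1
  row 6 [00110]: (((0 XOR NOT 0) XOR 1) AND ((NOT 0 XOR 0) OR (1 OR NOT 0))) -> 0
  row 7 [00111]: (((1 XOR NOT 0) XOR 1) AND ((NOT 0 XOR 0) OR (1 OR NOT 0))) -> 1
  row 8 [01000]: (((0 XOR NOT 1) XOR 0) AND ((NOT 1 XOR 1) OR (0 OR NOT 0))) -> 0
  row 9 [01001]: (((1 XOR NOT 1) XOR 0) AND ((NOT 1 XOR 1) OR (0 OR NOT 0))) -> 1
  row 10 [01010]: (((0 XOR NOT 1) XOR 0) AND ((NOT 1 XOR 1) OR (0 OR NOT 0))) -> 0
  row 11 [01011]: (((1 XOR NOT 1) XOR 0) AND ((NOT 1 XOR 1) OR (0 OR NOT 0))) -> 1
  row 12 [01100]: (((0 XOR NOT 1) XOR 1) AND ((NOT 1 XOR 1) OR (1 OR NOT 0))) -> 1
  row 13 [01101]: (((1 XOR NOT 1) XOR 1) AND ((NOT 1 XOR 1) OR (1 OR NOT 0))) -> 0
  row 14 [01110]: (((0 XOR NOT 1) XOR 1) AND ((NOT 1 XOR 1) OR (1 OR NOT 0))) -> 1
  row 15 [01111]: (((1 XOR NOT 1) XOR 1) AND ((NOT 1 XOR 1) OR (1 OR NOT 0))) -> 0
  row 16 [10000]: (((0 XOR NOT 0) XOR 0) AND ((NOT 0 XOR 0) OR (0 OR NOT 1))) -> 1
  row 17 [10001]: (((1 XOR NOT 0) XOR 0) AND ((NOT 0 XOR 0) OR (0 OR NOT 1))) -> 0
  row 18 [10010]: (((0 XOR NOT 0) XOR 0) AND ((NOT 0 XOR 0) OR (0 OR NOT 1))) -> 1
  row 19 [10011]: (((1 XOR NOT 0) XOR 0) AND ((NOT 0 XOR 0) OR (0 OR NOT 1))) -> 0
  row 20 [10100]: (((0 XOR NOT 0) XOR 1) AND ((NOT 0 XOR 0) OR (1 OR NOT 1))) -> 0
  row 21 [10101]: (((1 XOR NOT 0) XOR 1) AND ((NOT 0 XOR 0) OR (1 OR NOT 1))) -> 1
  row 22 [10110]: (((0 XOR NOT 0) XOR 1) AND ((NOT 0 XOR 0) OR (1 OR NOT 1))) -> 0
  row 23 [10111]: (((1 XOR NOT 0) XOR 1) AND ((NOT 0 XOR 0) OR (1 OR NOT 1))) -> 1
  row 24 [11000]: (((0 XOR NOT 1) XOR 0) AND ((NOT 1 XOR 1) OR (0 OR NOT 1))) -> 0
  row 25 [11001]: (((1 XOR NOT 1) XOR 0) AND ((NOT 1 XOR 1) OR (0 OR NOT 1))) -> 1
  row 26 [11010]: (((0 XOR NOT 1) XOR 0) AND ((NOT 1 XOR 1) OR (0 OR NOT 1))) -> 0
  row 27 [11011]: (((1 XOR NOT 1) XOR 0) AND ((NOT 1 XOR 1) OR (0 OR NOT 1))) -> 1
  row 28 [11100]: (((0 XOR NOT 1) XOR 1) AND ((NOT 1 XOR 1) OR (1 OR NOT 1))) -> 1
  row 29 [11101]: (((1 XOR NOT 1) XOR 1) AND ((NOT 1 XOR 1) OR (1 OR NOT 1))) -> 0
  row 30 [11110]: (((0 XOR NOT 1) XOR 1) AND ((NOT 1 XOR 1) OR (1 OR NOT 1))) -> 1
  row 31 [11111]: (((1 XOR NOT 1) XOR 1) AND ((NOT 1 XOR 1) OR (1 OR NOT 1))) -> 0
Full result column, 4 rows per line (a,b,c fixed per line; d,e runs 00..11 left to right):
  rows 0-3 [a,b,c=000]: 1010  = hex A
  rows 4-7 [a,b,c=001]: 0101  = hex 5
  rows 8-11 [a,b,c=010]: 0101  = hex 5
  rows 12-15 [a,b,c=011]: 1010  = hex A
  rows 16-19 [a,b,c=100]: 1010  = hex A
  rows 20-23 [a,b,c=101]: 0101  = hex 5
  rows 24-27 [a,b,c=110]: 0101  = hex 5
  rows 28-31 [a,b,c=111]: 1010  = hex A
Output column (row 0 .. row 31) = 10100101010110101010010101011010
Output column grouped in 4s = 1010 0101 0101 1010 1010 0101 0101 1010 = 0xA55AA55A
Convert to decimal digit by digit (value = value*16 + digit):
  A -> 10
  10*16 + 5 = 165
  165*16 + 5 = 2645
  2645*16 + 10 (A) = 42330
  42330*16 + 10 (A) = 677290
  677290*16 + 5 = 10836645
  10836645*16 + 5 = 173386325
  173386325*16 + 10 (A) = 2774181210
Decimal = 2774181210

2774181210


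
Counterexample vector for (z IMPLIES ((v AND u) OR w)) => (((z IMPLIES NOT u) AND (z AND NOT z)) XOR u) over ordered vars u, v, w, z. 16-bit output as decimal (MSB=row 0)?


F1 = (z IMPLIES ((v AND u) OR w))
F2 = (((z IMPLIES NOT u) AND (z AND NOT z)) XOR u)
Counterexample to F1=>F2 is where F1=1 and F2=0.
Evaluate each row (bits = u,v,w,z, MSB first):
  row 0 [0000]: F1=1 F2=0 -> F1&~F2 -> 1
  row 1 [0001]: F1=0 F2=0 -> F1&~F2 -> 0
  row 2 [0010]: F1=1 F2=0 -> F1&~F2 -> 1
  row 3 [0011]: F1=1 F2=0 -> F1&~F2 -> 1
  row 4 [0100]: F1=1 F2=0 -> F1&~F2 -> 1
  row 5 [0101]: F1=0 F2=0 -> F1&~F2 -> 0
  row 6 [0110]: F1=1 F2=0 -> F1&~F2 -> 1
  row 7 [0111]: F1=1 F2=0 -> F1&~F2 -> 1
  row 8 [1000]: F1=1 F2=1 -> F1&~F2 -> 0
  row 9 [1001]: F1=0 F2=1 -> F1&~F2 -> 0
  row 10 [1010]: F1=1 F2=1 -> F1&~F2 -> 0
  row 11 [1011]: F1=1 F2=1 -> F1&~F2 -> 0
  row 12 [1100]: F1=1 F2=1 -> F1&~F2 -> 0
  row 13 [1101]: F1=1 F2=1 -> F1&~F2 -> 0
  row 14 [1110]: F1=1 F2=1 -> F1&~F2 -> 0
  row 15 [1111]: F1=1 F2=1 -> F1&~F2 -> 0
Full result column, 4 rows per line (u,v fixed per line; w,z runs 00..11 left to right):
  rows 0-3 [u,v=00]: 1011  = hex B
  rows 4-7 [u,v=01]: 1011  = hex B
  rows 8-11 [u,v=10]: 0000  = hex 0
  rows 12-15 [u,v=11]: 0000  = hex 0
Counterexample vector (row 0 .. row 15) = 1011101100000000
Output column grouped in 4s = 1011 1011 0000 0000 = 0xBB00
Convert to decimal digit by digit (value = value*16 + digit):
  B -> 11
  11*16 + 11 (B) = 187
  187*16 + 0 = 2992
  2992*16 + 0 = 47872
Decimal = 47872

47872


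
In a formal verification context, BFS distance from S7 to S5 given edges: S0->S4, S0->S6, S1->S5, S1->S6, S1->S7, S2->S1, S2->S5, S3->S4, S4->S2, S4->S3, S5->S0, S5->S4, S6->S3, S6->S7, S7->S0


BFS layer-by-layer from S7:
  dist 0: {S7}
  dist 1: {S0}
  dist 2: {S4, S6}
  dist 3: {S2, S3}
  dist 4: {S1, S5}
  -> S5 reached at distance 4
Shortest path length = 4

4


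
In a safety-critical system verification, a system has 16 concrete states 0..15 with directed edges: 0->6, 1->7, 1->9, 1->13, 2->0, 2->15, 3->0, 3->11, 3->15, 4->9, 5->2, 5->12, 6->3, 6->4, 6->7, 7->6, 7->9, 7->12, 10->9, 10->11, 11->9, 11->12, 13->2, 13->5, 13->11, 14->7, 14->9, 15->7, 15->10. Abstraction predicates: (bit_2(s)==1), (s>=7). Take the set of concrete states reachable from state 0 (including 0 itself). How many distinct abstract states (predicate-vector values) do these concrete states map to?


BFS from 0:
Concrete reachable: {0, 3, 4, 6, 7, 9, 10, 11, 12, 15}
Abstract via predicates (bit_2(s)==1), (s>=7):
  (0,0) <- {0, 3}
  (0,1) <- {9, 10, 11}
  (1,0) <- {4, 6}
  (1,1) <- {7, 12, 15}
Distinct abstract states = 4

4


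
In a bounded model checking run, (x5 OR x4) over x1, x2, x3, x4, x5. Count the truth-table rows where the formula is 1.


Formula: (x5 OR x4) over 5 vars (32 rows)
Evaluate each row (x1, x2, x3, x4, x5 as bits, MSB first):
  row 0 [00000]: (0 OR 0) -> 0
  row 1 [00001]: (1 OR 0) -> 1
  row 2 [00010]: (0 OR 1) -> 1
  row 3 [00011]: (1 OR 1) -> 1
  row 4 [00100]: (0 OR 0) -> 0
  row 5 [00101]: (1 OR 0) -> 1
  row 6 [00110]: (0 OR 1) -> 1
  row 7 [00111]: (1 OR 1) -> 1
  row 8 [01000]: (0 OR 0) -> 0
  row 9 [01001]: (1 OR 0) -> 1
  row 10 [01010]: (0 OR 1) -> 1
  row 11 [01011]: (1 OR 1) -> 1
  row 12 [01100]: (0 OR 0) -> 0
  row 13 [01101]: (1 OR 0) -> 1
  row 14 [01110]: (0 OR 1) -> 1
  row 15 [01111]: (1 OR 1) -> 1
  row 16 [10000]: (0 OR 0) -> 0
  row 17 [10001]: (1 OR 0) -> 1
  row 18 [10010]: (0 OR 1) -> 1
  row 19 [10011]: (1 OR 1) -> 1
  row 20 [10100]: (0 OR 0) -> 0
  row 21 [10101]: (1 OR 0) -> 1
  row 22 [10110]: (0 OR 1) -> 1
  row 23 [10111]: (1 OR 1) -> 1
  row 24 [11000]: (0 OR 0) -> 0
  row 25 [11001]: (1 OR 0) -> 1
  row 26 [11010]: (0 OR 1) -> 1
  row 27 [11011]: (1 OR 1) -> 1
  row 28 [11100]: (0 OR 0) -> 0
  row 29 [11101]: (1 OR 0) -> 1
  row 30 [11110]: (0 OR 1) -> 1
  row 31 [11111]: (1 OR 1) -> 1
Full result column, 8 rows per line (x1,x2 fixed per line; x3,x4,x5 runs 000..111 left to right):
  rows 0-7 [x1,x2=00]: 01110111  (ones: 6)
  rows 8-15 [x1,x2=01]: 01110111  (ones: 6)
  rows 16-23 [x1,x2=10]: 01110111  (ones: 6)
  rows 24-31 [x1,x2=11]: 01110111  (ones: 6)
Count of 1-rows = 6+6+6+6 = 24

24


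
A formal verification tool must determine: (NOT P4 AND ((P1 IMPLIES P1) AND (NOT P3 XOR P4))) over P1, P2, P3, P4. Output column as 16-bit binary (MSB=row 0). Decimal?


Formula: (NOT P4 AND ((P1 IMPLIES P1) AND (NOT P3 XOR P4))) over P1, P2, P3, P4 (16 rows)
Evaluate each row (bits = P1,P2,P3,P4, MSB first):
  row 0 [0000]: (NOT 0 AND ((0 IMPLIES 0) AND (NOT 0 XOR 0))) -> 1
  row 1 [0001]: (NOT 1 AND ((0 IMPLIES 0) AND (NOT 0 XOR 1))) -> 0
  row 2 [0010]: (NOT 0 AND ((0 IMPLIES 0) AND (NOT 1 XOR 0))) -> 0
  row 3 [0011]: (NOT 1 AND ((0 IMPLIES 0) AND (NOT 1 XOR 1))) -> 0
  row 4 [0100]: (NOT 0 AND ((0 IMPLIES 0) AND (NOT 0 XOR 0))) -> 1
  row 5 [0101]: (NOT 1 AND ((0 IMPLIES 0) AND (NOT 0 XOR 1))) -> 0
  row 6 [0110]: (NOT 0 AND ((0 IMPLIES 0) AND (NOT 1 XOR 0))) -> 0
  row 7 [0111]: (NOT 1 AND ((0 IMPLIES 0) AND (NOT 1 XOR 1))) -> 0
  row 8 [1000]: (NOT 0 AND ((1 IMPLIES 1) AND (NOT 0 XOR 0))) -> 1
  row 9 [1001]: (NOT 1 AND ((1 IMPLIES 1) AND (NOT 0 XOR 1))) -> 0
  row 10 [1010]: (NOT 0 AND ((1 IMPLIES 1) AND (NOT 1 XOR 0))) -> 0
  row 11 [1011]: (NOT 1 AND ((1 IMPLIES 1) AND (NOT 1 XOR 1))) -> 0
  row 12 [1100]: (NOT 0 AND ((1 IMPLIES 1) AND (NOT 0 XOR 0))) -> 1
  row 13 [1101]: (NOT 1 AND ((1 IMPLIES 1) AND (NOT 0 XOR 1))) -> 0
  row 14 [1110]: (NOT 0 AND ((1 IMPLIES 1) AND (NOT 1 XOR 0))) -> 0
  row 15 [1111]: (NOT 1 AND ((1 IMPLIES 1) AND (NOT 1 XOR 1))) -> 0
Full result column, 4 rows per line (P1,P2 fixed per line; P3,P4 runs 00..11 left to right):
  rows 0-3 [P1,P2=00]: 1000  = hex 8
  rows 4-7 [P1,P2=01]: 1000  = hex 8
  rows 8-11 [P1,P2=10]: 1000  = hex 8
  rows 12-15 [P1,P2=11]: 1000  = hex 8
Output column (row 0 .. row 15) = 1000100010001000
Output column grouped in 4s = 1000 1000 1000 1000 = 0x8888
Convert to decimal digit by digit (value = value*16 + digit):
  8 -> 8
  8*16 + 8 = 136
  136*16 + 8 = 2184
  2184*16 + 8 = 34952
Decimal = 34952

34952


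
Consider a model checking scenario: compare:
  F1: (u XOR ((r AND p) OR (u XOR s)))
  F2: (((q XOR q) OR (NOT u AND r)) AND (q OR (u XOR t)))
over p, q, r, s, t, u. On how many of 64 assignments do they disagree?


F1 = (u XOR ((r AND p) OR (u XOR s)))
F2 = (((q XOR q) OR (NOT u AND r)) AND (q OR (u XOR t)))
Evaluate both on each of 64 rows (bits = p,q,r,s,t,u):
  row 0 [000000]: F1=0 F2=0 -> 0
  row 1 [000001]: F1=0 F2=0 -> 0
  row 2 [000010]: F1=0 F2=0 -> 0
  row 3 [000011]: F1=0 F2=0 -> 0
  row 4 [000100]: F1=1 F2=0 (differ) -> 1
  (every remaining row is evaluated the same way; all 64 results are listed next)
Full result column, 8 rows per line (p,q,r fixed per line; s,t,u runs 000..111 left to right):
  rows 0-7 [p,q,r=000]: 00001111  (ones: 4)
  rows 8-15 [p,q,r=001]: 00101101  (ones: 4)
  rows 16-23 [p,q,r=010]: 00001111  (ones: 4)
  rows 24-31 [p,q,r=011]: 10100101  (ones: 4)
  rows 32-39 [p,q,r=100]: 00001111  (ones: 4)
  rows 40-47 [p,q,r=101]: 10001000  (ones: 2)
  rows 48-55 [p,q,r=110]: 00001111  (ones: 4)
  rows 56-63 [p,q,r=111]: 00000000  (ones: 0)
Disagreements = 4+4+4+4+4+2+4+0 = 26

26


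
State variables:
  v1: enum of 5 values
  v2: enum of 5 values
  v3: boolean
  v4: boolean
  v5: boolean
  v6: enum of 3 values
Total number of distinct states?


State space = product of domain sizes of all variables.
Domain sizes:
  v1 (enum of 5 values): 5
  v2 (enum of 5 values): 5
  v3 (boolean): 2
  v4 (boolean): 2
  v5 (boolean): 2
  v6 (enum of 3 values): 3
Product = 5 * 5 * 2 * 2 * 2 * 3 = 600

600


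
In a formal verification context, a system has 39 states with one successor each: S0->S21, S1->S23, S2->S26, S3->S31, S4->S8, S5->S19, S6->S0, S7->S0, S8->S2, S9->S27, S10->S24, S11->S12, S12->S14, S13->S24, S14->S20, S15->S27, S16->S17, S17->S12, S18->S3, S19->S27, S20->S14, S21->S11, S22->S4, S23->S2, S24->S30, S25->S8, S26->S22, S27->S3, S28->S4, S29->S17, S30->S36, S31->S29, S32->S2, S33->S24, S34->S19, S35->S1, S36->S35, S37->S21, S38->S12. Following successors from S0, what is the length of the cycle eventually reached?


Trace from S0 until a state repeats:
  S0 -> S21 -> S11 -> S12 -> S14 -> S20 -> S14
S14 first seen at step 4, revisited at step 6.
Cycle length = 6 - 4 = 2

2


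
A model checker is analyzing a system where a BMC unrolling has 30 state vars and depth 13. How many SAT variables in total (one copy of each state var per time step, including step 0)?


BMC unrolls to depth k, creating one copy of each state var for steps 0..k.
Step count = 13 + 1 = 14 (steps 0 through 13)
Vars per step = 30
Total = 30 * 14 = 420

420


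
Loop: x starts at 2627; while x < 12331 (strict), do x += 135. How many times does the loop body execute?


Step 1: x goes from 2627 toward 12331 by 135; the body runs while x<12331, so iterations = ceil((bound-start)/step)
Step 2: Distance=9704
Step 3: ceil(9704/135)=72

72


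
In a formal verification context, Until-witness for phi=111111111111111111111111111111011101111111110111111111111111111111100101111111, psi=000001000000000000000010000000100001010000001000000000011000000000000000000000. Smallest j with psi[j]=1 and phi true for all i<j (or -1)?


(phi U psi) at 0: need smallest j with psi[j]=1 and phi[i]=1 for all i in [0,j).
Scan from step 0:
  step 0: phi=1, psi=0 -> continue
  step 1: phi=1, psi=0 -> continue
  step 2: phi=1, psi=0 -> continue
  step 3: phi=1, psi=0 -> continue
  step 5: psi=1 and phi held for [0,5) -> witness found
Witness step = 5

5


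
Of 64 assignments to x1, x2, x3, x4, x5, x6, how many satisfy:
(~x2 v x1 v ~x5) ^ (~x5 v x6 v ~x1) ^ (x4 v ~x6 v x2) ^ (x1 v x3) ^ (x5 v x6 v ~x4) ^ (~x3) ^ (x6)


CNF with 7 clauses over 6 vars (64 assignments).
An assignment satisfies CNF iff every clause has >=1 true literal.
Check each row (bits = x1,x2,x3,x4,x5,x6; clause T/F shown):
  row 0 [000000]: clauses=TTTFTTF -> 0
  row 1 [000001]: clauses=TTFFTTT -> 0
  row 2 [000010]: clauses=TTTFTTF -> 0
  row 3 [000011]: clauses=TTFFTTT -> 0
  row 4 [000100]: clauses=TTTFFTF -> 0
  (every remaining row is evaluated the same way; all 64 results are listed next)
Full result column, 8 rows per line (x1,x2,x3 fixed per line; x4,x5,x6 runs 000..111 left to right):
  rows 0-7 [x1,x2,x3=000]: 00000000  (ones: 0)
  rows 8-15 [x1,x2,x3=001]: 00000000  (ones: 0)
  rows 16-23 [x1,x2,x3=010]: 00000000  (ones: 0)
  rows 24-31 [x1,x2,x3=011]: 00000000  (ones: 0)
  rows 32-39 [x1,x2,x3=100]: 00000101  (ones: 2)
  rows 40-47 [x1,x2,x3=101]: 00000000  (ones: 0)
  rows 48-55 [x1,x2,x3=110]: 01010101  (ones: 4)
  rows 56-63 [x1,x2,x3=111]: 00000000  (ones: 0)
Satisfying assignments = 0+0+0+0+2+0+4+0 = 6

6


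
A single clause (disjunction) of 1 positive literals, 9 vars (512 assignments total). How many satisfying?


Step 1: Total=2^9=512
Step 2: Unsat when all 1 false: 2^8=256
Step 3: Sat=512-256=256

256


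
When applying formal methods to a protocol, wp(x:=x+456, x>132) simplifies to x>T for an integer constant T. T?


Formula: wp(x:=E, P) = P[E/x] (substitute E for x in postcondition)
Step 1: Postcondition: x>132
Step 2: Substitute x+456 for x: x+456>132
Step 3: Solve for x: x > 132-456 = -324

-324
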